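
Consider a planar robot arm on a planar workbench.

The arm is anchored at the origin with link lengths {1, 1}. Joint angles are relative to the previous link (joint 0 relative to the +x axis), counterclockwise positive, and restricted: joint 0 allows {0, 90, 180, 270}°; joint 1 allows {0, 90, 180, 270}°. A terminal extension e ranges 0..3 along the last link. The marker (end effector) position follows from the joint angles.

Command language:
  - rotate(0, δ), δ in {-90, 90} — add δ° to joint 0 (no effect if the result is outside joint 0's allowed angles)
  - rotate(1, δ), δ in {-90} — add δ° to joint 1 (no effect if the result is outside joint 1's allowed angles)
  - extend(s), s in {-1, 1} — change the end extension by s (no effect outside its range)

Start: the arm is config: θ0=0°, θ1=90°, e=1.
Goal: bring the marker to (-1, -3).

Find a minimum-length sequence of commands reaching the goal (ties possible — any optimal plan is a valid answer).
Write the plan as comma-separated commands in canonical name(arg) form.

rotate(0, 90), rotate(0, 90), extend(1)

begin: config: θ0=0°, θ1=90°, e=1
step 1 (rotate(0, 90)): config: θ0=90°, θ1=90°, e=1
step 2 (rotate(0, 90)): config: θ0=180°, θ1=90°, e=1
step 3 (extend(1)): config: θ0=180°, θ1=90°, e=2
no 2-step plan works, so 3 is optimal.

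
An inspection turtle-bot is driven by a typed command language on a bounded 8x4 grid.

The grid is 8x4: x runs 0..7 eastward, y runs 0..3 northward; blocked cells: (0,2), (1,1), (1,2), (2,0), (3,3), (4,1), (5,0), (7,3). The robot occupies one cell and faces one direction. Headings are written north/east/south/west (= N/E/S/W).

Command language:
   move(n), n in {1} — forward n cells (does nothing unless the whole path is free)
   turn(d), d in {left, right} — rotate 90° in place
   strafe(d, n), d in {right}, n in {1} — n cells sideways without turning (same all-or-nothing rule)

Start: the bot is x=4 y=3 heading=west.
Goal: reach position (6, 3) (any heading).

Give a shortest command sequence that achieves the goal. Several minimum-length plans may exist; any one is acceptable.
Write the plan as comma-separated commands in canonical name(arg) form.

begin: x=4 y=3 heading=west
1. turn(right) → x=4 y=3 heading=north
2. strafe(right, 1) → x=5 y=3 heading=north
3. strafe(right, 1) → x=6 y=3 heading=north
minimal: 3 command(s), checked below 3.

turn(right), strafe(right, 1), strafe(right, 1)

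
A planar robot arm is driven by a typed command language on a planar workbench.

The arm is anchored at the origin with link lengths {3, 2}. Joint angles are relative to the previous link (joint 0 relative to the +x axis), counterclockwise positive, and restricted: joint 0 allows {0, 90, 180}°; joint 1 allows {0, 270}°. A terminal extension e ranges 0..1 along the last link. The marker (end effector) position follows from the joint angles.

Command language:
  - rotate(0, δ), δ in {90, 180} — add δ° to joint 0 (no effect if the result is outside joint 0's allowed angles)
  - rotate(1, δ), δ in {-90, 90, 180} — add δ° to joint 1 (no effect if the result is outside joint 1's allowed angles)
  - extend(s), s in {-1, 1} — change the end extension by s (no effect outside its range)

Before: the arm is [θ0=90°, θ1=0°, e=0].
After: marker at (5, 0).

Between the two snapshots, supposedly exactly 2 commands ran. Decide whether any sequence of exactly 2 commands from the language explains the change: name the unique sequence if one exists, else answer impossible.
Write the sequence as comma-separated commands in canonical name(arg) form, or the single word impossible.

key: order matters: swapping rotate(0, 90) and rotate(0, 180) lands elsewhere
start: [θ0=90°, θ1=0°, e=0]
[1] after rotate(0, 90): [θ0=180°, θ1=0°, e=0]
[2] after rotate(0, 180): [θ0=0°, θ1=0°, e=0]
all 49 alternatives checked — unique.

rotate(0, 90), rotate(0, 180)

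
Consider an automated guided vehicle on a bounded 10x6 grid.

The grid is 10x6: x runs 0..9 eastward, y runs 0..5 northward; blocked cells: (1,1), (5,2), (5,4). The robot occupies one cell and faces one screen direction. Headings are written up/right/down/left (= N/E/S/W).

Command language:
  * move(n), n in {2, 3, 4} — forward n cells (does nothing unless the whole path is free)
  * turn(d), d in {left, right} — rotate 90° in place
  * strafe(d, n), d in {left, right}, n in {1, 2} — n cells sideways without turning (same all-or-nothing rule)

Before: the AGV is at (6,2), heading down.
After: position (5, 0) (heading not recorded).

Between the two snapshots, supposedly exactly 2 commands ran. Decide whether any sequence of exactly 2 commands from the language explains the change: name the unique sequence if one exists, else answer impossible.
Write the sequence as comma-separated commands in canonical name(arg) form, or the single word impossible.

move(2), strafe(right, 1)

key: running strafe(right, 1) before move(2) would end elsewhere — order is forced
t0: at (6,2), heading down
step 1 (move(2)): at (6,0), heading down
step 2 (strafe(right, 1)): at (5,0), heading down
uniquely the one of 81 2-step routes that fits.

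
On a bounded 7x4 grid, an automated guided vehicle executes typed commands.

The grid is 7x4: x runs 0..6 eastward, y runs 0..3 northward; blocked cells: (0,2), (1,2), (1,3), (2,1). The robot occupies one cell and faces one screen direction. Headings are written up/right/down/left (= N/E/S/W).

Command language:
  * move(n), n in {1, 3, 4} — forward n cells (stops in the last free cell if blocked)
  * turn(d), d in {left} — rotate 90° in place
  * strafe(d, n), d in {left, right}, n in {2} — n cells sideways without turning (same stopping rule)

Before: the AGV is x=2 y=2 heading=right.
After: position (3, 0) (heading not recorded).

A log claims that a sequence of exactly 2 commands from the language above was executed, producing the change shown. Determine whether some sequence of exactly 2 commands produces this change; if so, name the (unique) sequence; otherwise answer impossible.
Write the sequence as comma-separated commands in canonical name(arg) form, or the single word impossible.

key: running strafe(right, 2) before move(1) would end elsewhere — order is forced
start: x=2 y=2 heading=right
[1] after move(1): x=3 y=2 heading=right
[2] after strafe(right, 2): x=3 y=0 heading=right
no rival 2-sequence matches.

move(1), strafe(right, 2)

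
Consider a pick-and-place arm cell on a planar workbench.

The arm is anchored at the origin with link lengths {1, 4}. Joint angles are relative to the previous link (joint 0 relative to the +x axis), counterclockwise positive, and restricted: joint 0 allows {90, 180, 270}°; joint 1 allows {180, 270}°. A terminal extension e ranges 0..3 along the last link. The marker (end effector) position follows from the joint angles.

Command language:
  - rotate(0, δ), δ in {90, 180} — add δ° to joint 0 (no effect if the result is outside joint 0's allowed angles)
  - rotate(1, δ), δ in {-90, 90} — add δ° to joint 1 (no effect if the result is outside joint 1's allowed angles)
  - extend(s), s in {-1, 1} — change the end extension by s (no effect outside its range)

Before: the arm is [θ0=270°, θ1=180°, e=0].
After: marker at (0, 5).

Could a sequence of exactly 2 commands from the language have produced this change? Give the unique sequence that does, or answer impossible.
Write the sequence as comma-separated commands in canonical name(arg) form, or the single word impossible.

start: [θ0=270°, θ1=180°, e=0]
1. extend(1) → [θ0=270°, θ1=180°, e=1]
2. extend(1) → [θ0=270°, θ1=180°, e=2]
uniquely the one of 36 2-step routes that fits.

extend(1), extend(1)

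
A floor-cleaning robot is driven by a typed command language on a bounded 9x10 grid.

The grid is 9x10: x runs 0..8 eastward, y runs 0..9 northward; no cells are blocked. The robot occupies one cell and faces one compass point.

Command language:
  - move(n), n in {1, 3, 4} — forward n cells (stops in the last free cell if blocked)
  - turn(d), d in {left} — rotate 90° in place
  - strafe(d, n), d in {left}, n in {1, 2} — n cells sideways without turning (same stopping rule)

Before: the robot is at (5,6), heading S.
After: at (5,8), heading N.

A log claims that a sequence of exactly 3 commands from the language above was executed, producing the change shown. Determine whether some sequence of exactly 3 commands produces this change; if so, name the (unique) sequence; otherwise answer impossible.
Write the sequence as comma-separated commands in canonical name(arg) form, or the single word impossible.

turn(left), strafe(left, 2), turn(left)

key: cell and facing (now N) both changed — the 3 commands mix motion and turning
begin: at (5,6), heading S
t=1 turn(left) ⇒ at (5,6), heading E
t=2 strafe(left, 2) ⇒ at (5,8), heading E
t=3 turn(left) ⇒ at (5,8), heading N
no rival 3-sequence matches.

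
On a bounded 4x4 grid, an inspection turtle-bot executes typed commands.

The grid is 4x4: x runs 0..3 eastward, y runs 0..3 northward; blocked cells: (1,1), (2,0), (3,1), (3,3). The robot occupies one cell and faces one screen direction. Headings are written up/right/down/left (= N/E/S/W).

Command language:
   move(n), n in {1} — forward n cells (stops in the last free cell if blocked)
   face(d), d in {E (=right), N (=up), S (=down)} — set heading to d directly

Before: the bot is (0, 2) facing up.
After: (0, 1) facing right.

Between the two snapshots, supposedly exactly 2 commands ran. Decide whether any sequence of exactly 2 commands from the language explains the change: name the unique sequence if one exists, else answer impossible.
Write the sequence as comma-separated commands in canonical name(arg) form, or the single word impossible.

impossible

no 2-step route produces this change.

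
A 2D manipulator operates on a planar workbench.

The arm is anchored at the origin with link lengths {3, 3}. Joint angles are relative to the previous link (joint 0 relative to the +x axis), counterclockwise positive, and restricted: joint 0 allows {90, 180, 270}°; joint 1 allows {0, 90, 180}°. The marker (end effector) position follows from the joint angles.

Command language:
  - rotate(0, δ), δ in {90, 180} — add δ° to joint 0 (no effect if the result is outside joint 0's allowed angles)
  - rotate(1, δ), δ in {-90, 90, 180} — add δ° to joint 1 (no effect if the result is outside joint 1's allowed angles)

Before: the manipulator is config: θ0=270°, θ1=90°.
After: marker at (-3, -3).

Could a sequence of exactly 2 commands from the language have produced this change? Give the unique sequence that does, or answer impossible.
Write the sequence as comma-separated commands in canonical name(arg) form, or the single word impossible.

key: running rotate(0, 90) before rotate(0, 180) would end elsewhere — order is forced
begin: config: θ0=270°, θ1=90°
1. rotate(0, 180) → config: θ0=90°, θ1=90°
2. rotate(0, 90) → config: θ0=180°, θ1=90°
no other 2-command option fits: unique.

rotate(0, 180), rotate(0, 90)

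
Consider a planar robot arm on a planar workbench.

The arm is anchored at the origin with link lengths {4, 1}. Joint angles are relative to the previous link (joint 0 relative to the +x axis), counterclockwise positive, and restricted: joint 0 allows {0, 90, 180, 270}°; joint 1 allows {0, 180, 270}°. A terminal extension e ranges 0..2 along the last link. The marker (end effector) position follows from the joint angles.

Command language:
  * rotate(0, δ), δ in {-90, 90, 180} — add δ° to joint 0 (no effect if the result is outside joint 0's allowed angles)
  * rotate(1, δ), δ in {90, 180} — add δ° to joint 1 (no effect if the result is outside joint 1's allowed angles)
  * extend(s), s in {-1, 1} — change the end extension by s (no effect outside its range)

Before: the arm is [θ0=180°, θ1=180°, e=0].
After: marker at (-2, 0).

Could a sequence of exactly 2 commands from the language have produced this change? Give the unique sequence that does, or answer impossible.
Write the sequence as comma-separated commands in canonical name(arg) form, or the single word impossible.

key: running extend(1) before extend(-1) would end elsewhere — order is forced
start: [θ0=180°, θ1=180°, e=0]
[1] after extend(-1): [θ0=180°, θ1=180°, e=0]
[2] after extend(1): [θ0=180°, θ1=180°, e=1]
uniquely the one of 49 2-step routes that fits.

extend(-1), extend(1)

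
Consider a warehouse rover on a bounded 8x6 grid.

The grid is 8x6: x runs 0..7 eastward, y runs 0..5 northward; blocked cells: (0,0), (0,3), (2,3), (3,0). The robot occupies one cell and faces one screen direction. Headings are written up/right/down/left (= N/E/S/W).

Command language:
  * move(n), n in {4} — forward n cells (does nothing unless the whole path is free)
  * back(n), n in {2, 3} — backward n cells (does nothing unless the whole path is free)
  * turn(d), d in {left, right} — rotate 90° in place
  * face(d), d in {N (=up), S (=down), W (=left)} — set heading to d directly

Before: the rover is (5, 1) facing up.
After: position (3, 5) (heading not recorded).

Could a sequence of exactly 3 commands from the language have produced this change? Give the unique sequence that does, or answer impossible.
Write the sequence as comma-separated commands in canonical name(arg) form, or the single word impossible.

key: order matters: swapping move(4) and back(2) lands elsewhere
begin: (5, 1) facing up
[1] after move(4): (5, 5) facing up
[2] after turn(right): (5, 5) facing right
[3] after back(2): (3, 5) facing right
no rival 3-sequence matches.

move(4), turn(right), back(2)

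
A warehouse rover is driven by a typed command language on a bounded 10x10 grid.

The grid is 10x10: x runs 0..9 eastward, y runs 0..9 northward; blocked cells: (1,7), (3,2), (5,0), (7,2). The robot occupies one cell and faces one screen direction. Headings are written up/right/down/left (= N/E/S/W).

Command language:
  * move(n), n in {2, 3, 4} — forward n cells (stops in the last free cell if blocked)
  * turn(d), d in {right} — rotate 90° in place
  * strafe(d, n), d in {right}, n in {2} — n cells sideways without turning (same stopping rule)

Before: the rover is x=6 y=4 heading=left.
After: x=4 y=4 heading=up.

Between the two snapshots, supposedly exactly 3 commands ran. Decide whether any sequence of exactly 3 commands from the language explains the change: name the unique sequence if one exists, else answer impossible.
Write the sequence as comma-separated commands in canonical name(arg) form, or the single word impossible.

move(4), turn(right), strafe(right, 2)

key: position moved to (4,4) AND the heading swung to N — translation plus rotation needed
initial: x=6 y=4 heading=left
[1] after move(4): x=2 y=4 heading=left
[2] after turn(right): x=2 y=4 heading=up
[3] after strafe(right, 2): x=4 y=4 heading=up
no rival 3-sequence matches.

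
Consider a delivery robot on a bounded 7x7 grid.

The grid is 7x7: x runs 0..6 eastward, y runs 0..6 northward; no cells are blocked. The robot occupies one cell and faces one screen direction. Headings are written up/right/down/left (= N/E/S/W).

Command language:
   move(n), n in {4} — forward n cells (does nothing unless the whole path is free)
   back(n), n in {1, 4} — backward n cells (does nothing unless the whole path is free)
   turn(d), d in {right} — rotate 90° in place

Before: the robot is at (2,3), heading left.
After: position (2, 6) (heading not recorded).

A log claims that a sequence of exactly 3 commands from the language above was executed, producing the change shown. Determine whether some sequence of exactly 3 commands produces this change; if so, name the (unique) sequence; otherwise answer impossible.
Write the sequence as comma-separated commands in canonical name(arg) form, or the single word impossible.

key: running move(4) before turn(right) would end elsewhere — order is forced
start: at (2,3), heading left
[1] after turn(right): at (2,3), heading up
[2] after back(1): at (2,2), heading up
[3] after move(4): at (2,6), heading up
all 64 alternatives checked — unique.

turn(right), back(1), move(4)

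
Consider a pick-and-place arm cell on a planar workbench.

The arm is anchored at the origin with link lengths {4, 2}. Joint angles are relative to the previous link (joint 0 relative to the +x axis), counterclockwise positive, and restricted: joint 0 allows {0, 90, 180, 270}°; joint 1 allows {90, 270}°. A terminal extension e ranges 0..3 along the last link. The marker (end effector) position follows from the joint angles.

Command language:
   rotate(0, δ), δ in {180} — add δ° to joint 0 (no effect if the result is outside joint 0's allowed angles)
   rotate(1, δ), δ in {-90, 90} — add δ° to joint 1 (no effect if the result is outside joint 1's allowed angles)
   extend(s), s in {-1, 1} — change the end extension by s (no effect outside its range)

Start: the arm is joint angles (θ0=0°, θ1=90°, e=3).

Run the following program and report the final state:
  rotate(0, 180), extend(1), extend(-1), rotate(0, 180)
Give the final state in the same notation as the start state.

begin: joint angles (θ0=0°, θ1=90°, e=3)
1. rotate(0, 180) → joint angles (θ0=180°, θ1=90°, e=3)
2. extend(1) → joint angles (θ0=180°, θ1=90°, e=3)
3. extend(-1) → joint angles (θ0=180°, θ1=90°, e=2)
4. rotate(0, 180) → joint angles (θ0=0°, θ1=90°, e=2)

joint angles (θ0=0°, θ1=90°, e=2)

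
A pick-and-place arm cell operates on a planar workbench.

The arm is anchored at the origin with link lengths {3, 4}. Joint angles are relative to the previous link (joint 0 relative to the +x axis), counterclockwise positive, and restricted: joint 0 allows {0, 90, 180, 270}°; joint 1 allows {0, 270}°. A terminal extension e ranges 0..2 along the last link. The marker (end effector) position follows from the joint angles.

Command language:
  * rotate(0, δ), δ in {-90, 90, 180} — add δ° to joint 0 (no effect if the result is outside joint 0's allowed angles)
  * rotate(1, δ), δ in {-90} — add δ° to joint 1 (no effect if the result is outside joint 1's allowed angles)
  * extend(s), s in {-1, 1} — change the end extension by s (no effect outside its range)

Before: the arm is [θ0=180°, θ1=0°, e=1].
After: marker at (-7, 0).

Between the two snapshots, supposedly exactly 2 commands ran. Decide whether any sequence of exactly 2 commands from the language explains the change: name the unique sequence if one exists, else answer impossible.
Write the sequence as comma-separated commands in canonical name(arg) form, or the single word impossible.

from: [θ0=180°, θ1=0°, e=1]
1. extend(-1) → [θ0=180°, θ1=0°, e=0]
2. extend(-1) → [θ0=180°, θ1=0°, e=0]
uniquely the one of 36 2-step routes that fits.

extend(-1), extend(-1)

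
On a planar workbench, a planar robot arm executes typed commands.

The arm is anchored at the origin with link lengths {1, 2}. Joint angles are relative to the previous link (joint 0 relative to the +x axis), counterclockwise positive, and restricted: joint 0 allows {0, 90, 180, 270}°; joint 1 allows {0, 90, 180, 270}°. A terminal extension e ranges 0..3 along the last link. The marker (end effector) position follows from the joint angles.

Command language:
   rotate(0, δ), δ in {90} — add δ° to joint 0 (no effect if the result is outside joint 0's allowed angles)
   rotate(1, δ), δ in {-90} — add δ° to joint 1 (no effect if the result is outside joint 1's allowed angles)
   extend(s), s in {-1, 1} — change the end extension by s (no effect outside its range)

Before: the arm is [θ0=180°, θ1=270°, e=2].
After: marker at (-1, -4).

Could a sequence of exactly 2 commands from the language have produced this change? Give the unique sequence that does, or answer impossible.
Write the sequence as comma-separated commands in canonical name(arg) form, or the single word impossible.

rotate(1, -90), rotate(1, -90)

from: [θ0=180°, θ1=270°, e=2]
t=1 rotate(1, -90) ⇒ [θ0=180°, θ1=180°, e=2]
t=2 rotate(1, -90) ⇒ [θ0=180°, θ1=90°, e=2]
no other 2-command option fits: unique.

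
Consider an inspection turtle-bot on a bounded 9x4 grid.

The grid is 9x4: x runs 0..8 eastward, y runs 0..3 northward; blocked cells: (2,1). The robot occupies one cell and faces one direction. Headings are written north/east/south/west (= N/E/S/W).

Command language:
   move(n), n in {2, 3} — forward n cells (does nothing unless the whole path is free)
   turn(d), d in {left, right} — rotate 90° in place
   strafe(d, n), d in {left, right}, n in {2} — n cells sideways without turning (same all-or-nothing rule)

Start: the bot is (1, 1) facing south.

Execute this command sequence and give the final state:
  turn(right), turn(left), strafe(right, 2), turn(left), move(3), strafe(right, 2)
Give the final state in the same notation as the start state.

begin: (1, 1) facing south
t=1 turn(right) ⇒ (1, 1) facing west
t=2 turn(left) ⇒ (1, 1) facing south
t=3 strafe(right, 2) ⇒ (1, 1) facing south
t=4 turn(left) ⇒ (1, 1) facing east
t=5 move(3) ⇒ (1, 1) facing east
t=6 strafe(right, 2) ⇒ (1, 1) facing east

(1, 1) facing east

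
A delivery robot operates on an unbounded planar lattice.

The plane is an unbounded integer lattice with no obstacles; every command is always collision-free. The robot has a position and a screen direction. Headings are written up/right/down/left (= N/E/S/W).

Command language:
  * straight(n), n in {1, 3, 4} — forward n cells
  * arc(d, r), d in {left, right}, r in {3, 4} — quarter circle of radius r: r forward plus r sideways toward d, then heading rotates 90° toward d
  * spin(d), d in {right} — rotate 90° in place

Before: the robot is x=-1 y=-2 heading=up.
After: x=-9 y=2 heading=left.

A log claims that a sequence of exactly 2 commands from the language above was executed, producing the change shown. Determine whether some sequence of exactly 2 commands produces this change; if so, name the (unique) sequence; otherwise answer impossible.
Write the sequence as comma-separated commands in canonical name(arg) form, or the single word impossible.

arc(left, 4), straight(4)

key: running straight(4) before arc(left, 4) would end elsewhere — order is forced
from: x=-1 y=-2 heading=up
1. arc(left, 4) → x=-5 y=2 heading=left
2. straight(4) → x=-9 y=2 heading=left
all 64 alternatives checked — unique.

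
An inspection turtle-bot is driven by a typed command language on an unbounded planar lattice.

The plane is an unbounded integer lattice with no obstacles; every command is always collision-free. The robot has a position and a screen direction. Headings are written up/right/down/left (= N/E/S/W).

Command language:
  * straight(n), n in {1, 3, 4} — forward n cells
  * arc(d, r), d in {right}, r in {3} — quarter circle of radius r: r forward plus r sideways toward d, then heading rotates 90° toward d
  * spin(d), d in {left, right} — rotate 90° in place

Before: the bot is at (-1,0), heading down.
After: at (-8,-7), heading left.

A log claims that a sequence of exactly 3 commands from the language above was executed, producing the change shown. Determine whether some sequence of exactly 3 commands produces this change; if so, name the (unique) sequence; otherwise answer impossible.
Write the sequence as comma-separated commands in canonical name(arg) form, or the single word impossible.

straight(4), arc(right, 3), straight(4)

key: position moved to (-8,-7) AND the heading swung to W — translation plus rotation needed
begin: at (-1,0), heading down
1. straight(4) → at (-1,-4), heading down
2. arc(right, 3) → at (-4,-7), heading left
3. straight(4) → at (-8,-7), heading left
all 216 alternatives checked — unique.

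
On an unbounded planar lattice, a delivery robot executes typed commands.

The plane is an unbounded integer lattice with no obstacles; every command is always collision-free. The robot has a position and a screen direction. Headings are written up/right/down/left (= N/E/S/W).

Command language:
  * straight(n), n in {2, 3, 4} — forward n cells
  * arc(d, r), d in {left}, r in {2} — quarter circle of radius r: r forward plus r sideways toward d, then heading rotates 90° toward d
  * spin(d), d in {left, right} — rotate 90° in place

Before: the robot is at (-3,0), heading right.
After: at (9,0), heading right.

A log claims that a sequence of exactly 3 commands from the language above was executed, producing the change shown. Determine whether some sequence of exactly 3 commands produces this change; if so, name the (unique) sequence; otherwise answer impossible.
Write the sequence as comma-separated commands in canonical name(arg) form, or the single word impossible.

straight(4), straight(4), straight(4)

key: still facing E at the end — nothing in the sequence rotates
t0: at (-3,0), heading right
1. straight(4) → at (1,0), heading right
2. straight(4) → at (5,0), heading right
3. straight(4) → at (9,0), heading right
no other 3-command option fits: unique.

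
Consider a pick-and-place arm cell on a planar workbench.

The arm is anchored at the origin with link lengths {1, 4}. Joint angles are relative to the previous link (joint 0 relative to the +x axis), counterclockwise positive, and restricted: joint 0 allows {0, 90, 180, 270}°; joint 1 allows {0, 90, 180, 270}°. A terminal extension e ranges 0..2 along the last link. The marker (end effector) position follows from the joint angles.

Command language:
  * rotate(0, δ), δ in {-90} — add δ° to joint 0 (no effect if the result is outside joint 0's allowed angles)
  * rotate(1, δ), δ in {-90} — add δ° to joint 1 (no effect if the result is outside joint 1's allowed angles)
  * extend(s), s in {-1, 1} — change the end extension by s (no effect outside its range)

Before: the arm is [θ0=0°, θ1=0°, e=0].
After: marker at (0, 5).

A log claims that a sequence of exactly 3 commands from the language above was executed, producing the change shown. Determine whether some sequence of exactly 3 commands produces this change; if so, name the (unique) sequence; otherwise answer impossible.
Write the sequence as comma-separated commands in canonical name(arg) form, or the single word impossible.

rotate(0, -90), rotate(0, -90), rotate(0, -90)

t0: [θ0=0°, θ1=0°, e=0]
[1] after rotate(0, -90): [θ0=270°, θ1=0°, e=0]
[2] after rotate(0, -90): [θ0=180°, θ1=0°, e=0]
[3] after rotate(0, -90): [θ0=90°, θ1=0°, e=0]
all 64 alternatives checked — unique.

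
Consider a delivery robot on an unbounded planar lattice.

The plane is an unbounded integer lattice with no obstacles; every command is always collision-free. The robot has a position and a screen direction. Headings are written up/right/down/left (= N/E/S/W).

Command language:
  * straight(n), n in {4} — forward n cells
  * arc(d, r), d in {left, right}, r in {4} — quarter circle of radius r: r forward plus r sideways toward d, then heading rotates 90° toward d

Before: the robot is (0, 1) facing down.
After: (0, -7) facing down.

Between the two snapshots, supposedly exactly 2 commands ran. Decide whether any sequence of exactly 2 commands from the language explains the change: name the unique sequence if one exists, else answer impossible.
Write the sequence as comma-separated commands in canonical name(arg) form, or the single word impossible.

straight(4), straight(4)

key: still facing S at the end — nothing in the sequence rotates
initial: (0, 1) facing down
t=1 straight(4) ⇒ (0, -3) facing down
t=2 straight(4) ⇒ (0, -7) facing down
uniquely the one of 9 2-step routes that fits.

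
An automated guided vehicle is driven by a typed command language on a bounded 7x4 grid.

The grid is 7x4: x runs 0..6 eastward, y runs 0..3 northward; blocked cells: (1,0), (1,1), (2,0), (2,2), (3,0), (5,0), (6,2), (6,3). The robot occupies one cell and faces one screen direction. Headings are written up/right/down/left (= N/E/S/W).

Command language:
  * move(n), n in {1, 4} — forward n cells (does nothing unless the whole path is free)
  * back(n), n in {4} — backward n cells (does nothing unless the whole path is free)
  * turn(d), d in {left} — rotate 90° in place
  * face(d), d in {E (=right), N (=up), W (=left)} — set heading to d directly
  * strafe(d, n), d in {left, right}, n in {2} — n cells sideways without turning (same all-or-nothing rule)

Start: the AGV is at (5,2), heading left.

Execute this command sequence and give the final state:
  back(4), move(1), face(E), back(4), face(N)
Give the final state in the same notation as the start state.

initial: at (5,2), heading left
t=1 back(4) ⇒ at (5,2), heading left
t=2 move(1) ⇒ at (4,2), heading left
t=3 face(E) ⇒ at (4,2), heading right
t=4 back(4) ⇒ at (4,2), heading right
t=5 face(N) ⇒ at (4,2), heading up

at (4,2), heading up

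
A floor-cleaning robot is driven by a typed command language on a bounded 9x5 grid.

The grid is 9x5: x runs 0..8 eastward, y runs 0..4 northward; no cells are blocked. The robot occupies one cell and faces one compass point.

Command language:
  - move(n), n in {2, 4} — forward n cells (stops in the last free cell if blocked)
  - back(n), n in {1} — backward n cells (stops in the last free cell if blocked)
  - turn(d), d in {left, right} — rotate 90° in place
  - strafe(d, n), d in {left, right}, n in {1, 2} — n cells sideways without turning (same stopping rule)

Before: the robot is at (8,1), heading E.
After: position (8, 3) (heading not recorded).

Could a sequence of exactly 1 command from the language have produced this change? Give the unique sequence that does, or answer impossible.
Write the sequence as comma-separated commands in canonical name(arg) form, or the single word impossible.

strafe(left, 2)

from: at (8,1), heading E
t=1 strafe(left, 2) ⇒ at (8,3), heading E
uniquely the one of 9 1-step routes that fits.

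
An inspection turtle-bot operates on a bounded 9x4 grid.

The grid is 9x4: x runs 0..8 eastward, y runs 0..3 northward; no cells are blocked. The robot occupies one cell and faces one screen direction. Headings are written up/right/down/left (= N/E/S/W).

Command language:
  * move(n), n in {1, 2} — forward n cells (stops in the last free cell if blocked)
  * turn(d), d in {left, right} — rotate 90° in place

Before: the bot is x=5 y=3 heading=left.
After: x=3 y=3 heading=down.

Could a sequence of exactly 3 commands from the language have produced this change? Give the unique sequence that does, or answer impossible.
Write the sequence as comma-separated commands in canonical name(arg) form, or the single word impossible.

move(1), move(1), turn(left)

key: order matters: swapping move(1) and turn(left) lands elsewhere
t0: x=5 y=3 heading=left
step 1 (move(1)): x=4 y=3 heading=left
step 2 (move(1)): x=3 y=3 heading=left
step 3 (turn(left)): x=3 y=3 heading=down
all 64 alternatives checked — unique.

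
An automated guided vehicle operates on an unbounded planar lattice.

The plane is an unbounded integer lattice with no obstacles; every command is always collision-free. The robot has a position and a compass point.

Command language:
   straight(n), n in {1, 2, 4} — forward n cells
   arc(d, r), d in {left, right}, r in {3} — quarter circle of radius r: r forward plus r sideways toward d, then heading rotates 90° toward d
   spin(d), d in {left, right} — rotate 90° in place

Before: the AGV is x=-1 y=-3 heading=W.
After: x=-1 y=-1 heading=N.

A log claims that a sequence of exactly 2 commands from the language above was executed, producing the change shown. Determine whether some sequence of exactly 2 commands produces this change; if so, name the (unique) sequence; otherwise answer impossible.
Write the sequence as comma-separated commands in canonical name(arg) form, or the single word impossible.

key: running straight(2) before spin(right) would end elsewhere — order is forced
from: x=-1 y=-3 heading=W
step 1 (spin(right)): x=-1 y=-3 heading=N
step 2 (straight(2)): x=-1 y=-1 heading=N
all 49 alternatives checked — unique.

spin(right), straight(2)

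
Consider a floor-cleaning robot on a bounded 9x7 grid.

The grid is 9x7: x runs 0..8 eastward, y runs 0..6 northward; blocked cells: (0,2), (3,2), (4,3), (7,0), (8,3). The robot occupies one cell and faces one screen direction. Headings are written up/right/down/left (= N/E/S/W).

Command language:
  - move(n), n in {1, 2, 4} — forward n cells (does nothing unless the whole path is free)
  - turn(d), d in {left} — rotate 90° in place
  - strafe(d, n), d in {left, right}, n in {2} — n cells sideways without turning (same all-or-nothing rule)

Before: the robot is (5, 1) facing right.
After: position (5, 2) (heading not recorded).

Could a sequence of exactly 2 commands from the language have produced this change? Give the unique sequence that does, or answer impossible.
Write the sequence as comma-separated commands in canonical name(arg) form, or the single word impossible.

key: order matters: swapping turn(left) and move(1) lands elsewhere
t0: (5, 1) facing right
t=1 turn(left) ⇒ (5, 1) facing up
t=2 move(1) ⇒ (5, 2) facing up
uniquely the one of 36 2-step routes that fits.

turn(left), move(1)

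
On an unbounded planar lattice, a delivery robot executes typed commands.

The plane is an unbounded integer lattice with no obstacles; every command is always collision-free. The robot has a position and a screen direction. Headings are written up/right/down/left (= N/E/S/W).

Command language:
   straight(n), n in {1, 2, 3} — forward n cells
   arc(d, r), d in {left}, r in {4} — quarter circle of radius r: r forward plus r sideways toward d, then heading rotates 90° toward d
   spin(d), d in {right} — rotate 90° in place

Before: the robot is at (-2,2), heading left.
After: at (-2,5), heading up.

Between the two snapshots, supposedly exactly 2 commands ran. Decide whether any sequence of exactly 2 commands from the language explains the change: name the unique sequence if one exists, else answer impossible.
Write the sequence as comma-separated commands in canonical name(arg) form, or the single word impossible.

spin(right), straight(3)

key: running straight(3) before spin(right) would end elsewhere — order is forced
t0: at (-2,2), heading left
step 1 (spin(right)): at (-2,2), heading up
step 2 (straight(3)): at (-2,5), heading up
all 25 alternatives checked — unique.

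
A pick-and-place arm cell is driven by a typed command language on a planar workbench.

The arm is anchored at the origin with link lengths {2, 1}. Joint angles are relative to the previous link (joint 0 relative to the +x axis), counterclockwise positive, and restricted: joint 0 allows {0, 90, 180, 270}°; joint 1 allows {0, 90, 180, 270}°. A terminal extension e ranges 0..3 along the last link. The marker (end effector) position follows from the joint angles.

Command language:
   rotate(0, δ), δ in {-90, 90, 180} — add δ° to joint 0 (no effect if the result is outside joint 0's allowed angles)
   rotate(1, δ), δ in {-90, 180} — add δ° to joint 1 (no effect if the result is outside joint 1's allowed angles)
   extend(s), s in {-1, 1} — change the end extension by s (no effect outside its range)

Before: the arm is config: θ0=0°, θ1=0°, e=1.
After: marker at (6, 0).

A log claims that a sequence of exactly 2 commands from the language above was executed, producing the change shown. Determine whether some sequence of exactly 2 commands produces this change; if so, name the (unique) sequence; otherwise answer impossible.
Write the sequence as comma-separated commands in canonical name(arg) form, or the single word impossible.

t0: config: θ0=0°, θ1=0°, e=1
[1] after extend(1): config: θ0=0°, θ1=0°, e=2
[2] after extend(1): config: θ0=0°, θ1=0°, e=3
no other 2-command option fits: unique.

extend(1), extend(1)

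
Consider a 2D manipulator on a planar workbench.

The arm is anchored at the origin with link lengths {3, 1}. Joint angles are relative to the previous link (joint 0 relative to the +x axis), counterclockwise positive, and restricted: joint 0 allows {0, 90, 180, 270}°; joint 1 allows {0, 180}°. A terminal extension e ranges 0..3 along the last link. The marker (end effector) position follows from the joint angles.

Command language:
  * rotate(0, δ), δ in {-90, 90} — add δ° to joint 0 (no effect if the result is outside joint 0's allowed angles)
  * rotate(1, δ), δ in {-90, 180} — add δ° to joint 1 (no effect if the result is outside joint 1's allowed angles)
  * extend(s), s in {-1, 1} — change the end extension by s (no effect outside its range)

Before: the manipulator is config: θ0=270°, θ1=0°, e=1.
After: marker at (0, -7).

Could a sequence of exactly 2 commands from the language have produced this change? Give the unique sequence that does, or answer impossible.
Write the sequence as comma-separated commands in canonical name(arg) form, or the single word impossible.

extend(1), extend(1)

begin: config: θ0=270°, θ1=0°, e=1
[1] after extend(1): config: θ0=270°, θ1=0°, e=2
[2] after extend(1): config: θ0=270°, θ1=0°, e=3
all 36 alternatives checked — unique.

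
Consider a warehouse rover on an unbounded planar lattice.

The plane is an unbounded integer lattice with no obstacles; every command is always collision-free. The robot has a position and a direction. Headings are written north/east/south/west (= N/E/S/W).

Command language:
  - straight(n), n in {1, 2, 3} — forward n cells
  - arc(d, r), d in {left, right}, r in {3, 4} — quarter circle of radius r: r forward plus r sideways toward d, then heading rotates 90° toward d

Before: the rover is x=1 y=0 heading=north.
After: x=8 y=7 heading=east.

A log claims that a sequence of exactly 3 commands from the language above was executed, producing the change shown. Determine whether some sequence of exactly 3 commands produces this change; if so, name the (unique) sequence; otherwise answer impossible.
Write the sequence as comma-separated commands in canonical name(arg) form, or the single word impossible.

key: cell and facing (now E) both changed — the 3 commands mix motion and turning
begin: x=1 y=0 heading=north
[1] after straight(3): x=1 y=3 heading=north
[2] after arc(right, 4): x=5 y=7 heading=east
[3] after straight(3): x=8 y=7 heading=east
all 343 alternatives checked — unique.

straight(3), arc(right, 4), straight(3)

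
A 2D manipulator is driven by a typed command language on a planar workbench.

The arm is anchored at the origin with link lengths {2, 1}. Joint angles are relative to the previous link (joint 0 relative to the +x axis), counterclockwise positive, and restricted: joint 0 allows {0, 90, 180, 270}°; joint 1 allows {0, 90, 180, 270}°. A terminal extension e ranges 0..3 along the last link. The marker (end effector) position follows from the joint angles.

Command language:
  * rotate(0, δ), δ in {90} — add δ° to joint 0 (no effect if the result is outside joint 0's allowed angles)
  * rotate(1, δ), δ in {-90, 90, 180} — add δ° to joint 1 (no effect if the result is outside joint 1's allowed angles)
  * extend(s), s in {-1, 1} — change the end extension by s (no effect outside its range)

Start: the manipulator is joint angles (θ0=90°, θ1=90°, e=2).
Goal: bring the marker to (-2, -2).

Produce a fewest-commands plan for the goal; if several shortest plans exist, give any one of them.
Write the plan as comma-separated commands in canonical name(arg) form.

extend(-1), rotate(0, 90)

initial: joint angles (θ0=90°, θ1=90°, e=2)
t=1 extend(-1) ⇒ joint angles (θ0=90°, θ1=90°, e=1)
t=2 rotate(0, 90) ⇒ joint angles (θ0=180°, θ1=90°, e=1)
no 1-step plan works, so 2 is optimal.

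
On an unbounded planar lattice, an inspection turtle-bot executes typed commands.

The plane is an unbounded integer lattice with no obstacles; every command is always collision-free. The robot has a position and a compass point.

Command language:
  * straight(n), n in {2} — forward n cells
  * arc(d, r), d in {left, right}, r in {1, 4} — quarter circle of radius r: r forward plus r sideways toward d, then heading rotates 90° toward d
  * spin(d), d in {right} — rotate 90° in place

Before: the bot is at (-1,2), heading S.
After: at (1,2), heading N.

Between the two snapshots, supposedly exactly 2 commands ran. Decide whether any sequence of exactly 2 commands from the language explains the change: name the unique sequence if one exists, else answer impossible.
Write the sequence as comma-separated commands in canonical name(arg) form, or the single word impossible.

key: cell and facing (now N) both changed — the 2 commands mix motion and turning
from: at (-1,2), heading S
t=1 arc(left, 1) ⇒ at (0,1), heading E
t=2 arc(left, 1) ⇒ at (1,2), heading N
all 36 alternatives checked — unique.

arc(left, 1), arc(left, 1)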